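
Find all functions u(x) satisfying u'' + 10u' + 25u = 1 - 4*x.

Characteristic equation r² + 10r + 25 = 0 has discriminant (10)² - 4·(25) = 0, so r = -5 is a repeated root.
Hence u_h = (C1 + C2*x)*exp(-5*x).
For the particular solution try u_p = A0 + A1*x. Substituting and matching coefficients of each power of x gives A0 = 13/125, A1 = -4/25, so u_p = 13/125 - 4*x/25.

u = 13/125 - 4*x/25 + C1*exp(-5*x) + C2*x*exp(-5*x)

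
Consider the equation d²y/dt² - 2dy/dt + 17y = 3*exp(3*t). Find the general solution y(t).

Characteristic equation r² - 2r + 17 = 0 has discriminant (-2)² - 4·(17) = -64 < 0, so r = 1 ± 4i.
Hence y_h = C1*cos(4*t)*exp(t) + C2*exp(t)*sin(4*t).
Try y_p = A*exp(3*t). Substituting into the equation and dividing by exp(3*t) gives A = 3/20, so y_p = 3*exp(3*t)/20.

y = 3*exp(3*t)/20 + C1*cos(4*t)*exp(t) + C2*exp(t)*sin(4*t)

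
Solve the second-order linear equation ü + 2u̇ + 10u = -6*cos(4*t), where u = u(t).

Characteristic equation r² + 2r + 10 = 0 has discriminant (2)² - 4·(10) = -36 < 0, so r = -1 ± 3i.
Hence u_h = C1*cos(3*t)*exp(-t) + C2*exp(-t)*sin(3*t).
Try u_p = A*cos(4*t) + B*sin(4*t). Substituting and equating the coefficients of cos(4t) and sin(4t) gives A = 9/25, B = -12/25, so u_p = -12*sin(4*t)/25 + 9*cos(4*t)/25.

u = -12*sin(4*t)/25 + 9*cos(4*t)/25 + C1*cos(3*t)*exp(-t) + C2*exp(-t)*sin(3*t)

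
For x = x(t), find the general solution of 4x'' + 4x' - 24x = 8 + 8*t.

x = -7/18 - t/3 + C1*exp(2*t) + C2*exp(-3*t)

Divide through by 4: x'' + x' - 6x = 2 + 2*t.
Characteristic equation r² + r - 6 = 0 factors as (r - 2)(r + 3) = 0, so r = 2, -3.
Hence x_h = C1*exp(2*t) + C2*exp(-3*t).
For the particular solution try x_p = A0 + A1*t. Substituting and matching coefficients of each power of t gives A0 = -7/18, A1 = -1/3, so x_p = -7/18 - t/3.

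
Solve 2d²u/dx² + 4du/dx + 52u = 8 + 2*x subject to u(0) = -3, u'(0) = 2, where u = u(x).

u = 51/338 + x/26 - 1065*cos(5*x)*exp(-x)/338 - 201*exp(-x)*sin(5*x)/845

Divide through by 2: u'' + 2u' + 26u = 4 + x.
Characteristic equation r² + 2r + 26 = 0 has discriminant (2)² - 4·(26) = -100 < 0, so r = -1 ± 5i.
Hence u_h = C1*cos(5*x)*exp(-x) + C2*exp(-x)*sin(5*x).
For the particular solution try u_p = A0 + A1*x. Substituting and matching coefficients of each power of x gives A0 = 51/338, A1 = 1/26, so u_p = 51/338 + x/26.
General solution: u = 51/338 + x/26 + C1*cos(5*x)*exp(-x) + C2*exp(-x)*sin(5*x).
Apply the initial conditions: u(0) = 51/338 + C1 = -3 and u'(0) = 1/26 - C1 + 5*C2 = 2. Solving gives C1 = -1065/338, C2 = -201/845.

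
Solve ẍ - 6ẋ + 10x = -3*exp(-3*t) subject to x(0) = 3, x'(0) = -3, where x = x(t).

Characteristic equation r² - 6r + 10 = 0 has discriminant (-6)² - 4·(10) = -4 < 0, so r = 3 ± i.
Hence x_h = C1*cos(t)*exp(3*t) + C2*exp(3*t)*sin(t).
Try x_p = A*exp(-3*t). Substituting into the equation and dividing by exp(-3*t) gives A = -3/37, so x_p = -3*exp(-3*t)/37.
General solution: x = -3*exp(-3*t)/37 + C1*cos(t)*exp(3*t) + C2*exp(3*t)*sin(t).
Apply the initial conditions: x(0) = -3/37 + C1 = 3 and x'(0) = 9/37 + C2 + 3*C1 = -3. Solving gives C1 = 114/37, C2 = -462/37.

x = -3*exp(-3*t)/37 - 462*exp(3*t)*sin(t)/37 + 114*cos(t)*exp(3*t)/37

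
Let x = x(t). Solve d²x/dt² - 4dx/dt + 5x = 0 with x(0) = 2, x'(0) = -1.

Characteristic equation r² - 4r + 5 = 0 has discriminant (-4)² - 4·(5) = -4 < 0, so r = 2 ± i.
Hence x_h = C1*cos(t)*exp(2*t) + C2*exp(2*t)*sin(t).
Apply the initial conditions: x(0) = C1 = 2 and x'(0) = C2 + 2*C1 = -1. Solving gives C1 = 2, C2 = -5.

x = -5*exp(2*t)*sin(t) + 2*cos(t)*exp(2*t)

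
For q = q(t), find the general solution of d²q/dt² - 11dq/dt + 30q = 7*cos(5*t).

q = -77*sin(5*t)/610 + 7*cos(5*t)/610 + C1*exp(5*t) + C2*exp(6*t)

Characteristic equation r² - 11r + 30 = 0 factors as (r - 5)(r - 6) = 0, so r = 5, 6.
Hence q_h = C1*exp(5*t) + C2*exp(6*t).
Try q_p = A*cos(5*t) + B*sin(5*t). Substituting and equating the coefficients of cos(5t) and sin(5t) gives A = 7/610, B = -77/610, so q_p = -77*sin(5*t)/610 + 7*cos(5*t)/610.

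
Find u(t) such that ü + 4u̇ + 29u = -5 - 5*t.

u = -125/841 - 5*t/29 + C1*cos(5*t)*exp(-2*t) + C2*exp(-2*t)*sin(5*t)

Characteristic equation r² + 4r + 29 = 0 has discriminant (4)² - 4·(29) = -100 < 0, so r = -2 ± 5i.
Hence u_h = C1*cos(5*t)*exp(-2*t) + C2*exp(-2*t)*sin(5*t).
For the particular solution try u_p = A0 + A1*t. Substituting and matching coefficients of each power of t gives A0 = -125/841, A1 = -5/29, so u_p = -125/841 - 5*t/29.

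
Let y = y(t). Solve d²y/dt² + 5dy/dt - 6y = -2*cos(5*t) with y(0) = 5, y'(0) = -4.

y = -25*sin(5*t)/793 + 31*cos(5*t)/793 + 337*exp(t)/91 + 537*exp(-6*t)/427

Characteristic equation r² + 5r - 6 = 0 factors as (r + 6)(r - 1) = 0, so r = -6, 1.
Hence y_h = C1*exp(-6*t) + C2*exp(t).
Try y_p = A*cos(5*t) + B*sin(5*t). Substituting and equating the coefficients of cos(5t) and sin(5t) gives A = 31/793, B = -25/793, so y_p = -25*sin(5*t)/793 + 31*cos(5*t)/793.
General solution: y = -25*sin(5*t)/793 + 31*cos(5*t)/793 + C1*exp(-6*t) + C2*exp(t).
Apply the initial conditions: y(0) = 31/793 + C1 + C2 = 5 and y'(0) = -125/793 + C2 - 6*C1 = -4. Solving gives C1 = 537/427, C2 = 337/91.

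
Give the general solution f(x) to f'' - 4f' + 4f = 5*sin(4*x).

f = -3*sin(4*x)/20 + cos(4*x)/5 + C1*exp(2*x) + C2*x*exp(2*x)

Characteristic equation r² - 4r + 4 = 0 has discriminant (-4)² - 4·(4) = 0, so r = 2 is a repeated root.
Hence f_h = (C1 + C2*x)*exp(2*x).
Try f_p = A*cos(4*x) + B*sin(4*x). Substituting and equating the coefficients of cos(4x) and sin(4x) gives A = 1/5, B = -3/20, so f_p = -3*sin(4*x)/20 + cos(4*x)/5.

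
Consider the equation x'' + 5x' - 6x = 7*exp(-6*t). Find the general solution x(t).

Characteristic equation r² + 5r - 6 = 0 factors as (r + 6)(r - 1) = 0, so r = -6, 1.
Hence x_h = C1*exp(-6*t) + C2*exp(t).
Since exp(-6*t) solves the homogeneous equation (r = -6 is a root of multiplicity 1), multiply the trial by t. Try x_p = A*t*exp(-6*t). Substituting into the equation and dividing by exp(-6*t) gives A = -1, so x_p = -t*exp(-6*t).

x = C1*exp(-6*t) + C2*exp(t) - t*exp(-6*t)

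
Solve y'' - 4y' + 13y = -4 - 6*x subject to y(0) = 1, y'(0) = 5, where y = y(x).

Characteristic equation r² - 4r + 13 = 0 has discriminant (-4)² - 4·(13) = -36 < 0, so r = 2 ± 3i.
Hence y_h = C1*cos(3*x)*exp(2*x) + C2*exp(2*x)*sin(3*x).
For the particular solution try y_p = A0 + A1*x. Substituting and matching coefficients of each power of x gives A0 = -76/169, A1 = -6/13, so y_p = -76/169 - 6*x/13.
General solution: y = -76/169 - 6*x/13 + C1*cos(3*x)*exp(2*x) + C2*exp(2*x)*sin(3*x).
Apply the initial conditions: y(0) = -76/169 + C1 = 1 and y'(0) = -6/13 + 2*C1 + 3*C2 = 5. Solving gives C1 = 245/169, C2 = 433/507.

y = -76/169 - 6*x/13 + 245*cos(3*x)*exp(2*x)/169 + 433*exp(2*x)*sin(3*x)/507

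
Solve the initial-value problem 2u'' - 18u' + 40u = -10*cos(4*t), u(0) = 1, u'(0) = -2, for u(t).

Divide through by 2: u'' - 9u' + 20u = -5*cos(4*t).
Characteristic equation r² - 9r + 20 = 0 factors as (r - 5)(r - 4) = 0, so r = 5, 4.
Hence u_h = C1*exp(5*t) + C2*exp(4*t).
Try u_p = A*cos(4*t) + B*sin(4*t). Substituting and equating the coefficients of cos(4t) and sin(4t) gives A = -5/328, B = 45/328, so u_p = -5*cos(4*t)/328 + 45*sin(4*t)/328.
General solution: u = -5*cos(4*t)/328 + 45*sin(4*t)/328 + C1*exp(5*t) + C2*exp(4*t).
Apply the initial conditions: u(0) = -5/328 + C1 + C2 = 1 and u'(0) = 45/82 + 4*C2 + 5*C1 = -2. Solving gives C1 = -271/41, C2 = 61/8.

u = -271*exp(5*t)/41 - 5*cos(4*t)/328 + 45*sin(4*t)/328 + 61*exp(4*t)/8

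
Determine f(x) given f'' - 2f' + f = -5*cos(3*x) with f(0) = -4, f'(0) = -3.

f = -22*exp(x)/5 + 2*cos(3*x)/5 + 3*sin(3*x)/10 + x*exp(x)/2

Characteristic equation r² - 2r + 1 = 0 has discriminant (-2)² - 4·(1) = 0, so r = 1 is a repeated root.
Hence f_h = (C1 + C2*x)*exp(x).
Try f_p = A*cos(3*x) + B*sin(3*x). Substituting and equating the coefficients of cos(3x) and sin(3x) gives A = 2/5, B = 3/10, so f_p = 2*cos(3*x)/5 + 3*sin(3*x)/10.
General solution: f = 2*cos(3*x)/5 + 3*sin(3*x)/10 + C1*exp(x) + C2*x*exp(x).
Apply the initial conditions: f(0) = 2/5 + C1 = -4 and f'(0) = 9/10 + C1 + C2 = -3. Solving gives C1 = -22/5, C2 = 1/2.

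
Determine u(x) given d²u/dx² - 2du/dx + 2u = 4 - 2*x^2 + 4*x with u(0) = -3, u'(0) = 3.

Characteristic equation r² - 2r + 2 = 0 has discriminant (-2)² - 4·(2) = -4 < 0, so r = 1 ± i.
Hence u_h = C1*cos(x)*exp(x) + C2*exp(x)*sin(x).
For the particular solution try u_p = A0 + A1*x + A2*x^2. Substituting and matching coefficients of each power of x gives A0 = 3, A1 = 0, A2 = -1, so u_p = 3 - x^2.
General solution: u = 3 - x^2 + C1*cos(x)*exp(x) + C2*exp(x)*sin(x).
Apply the initial conditions: u(0) = 3 + C1 = -3 and u'(0) = C1 + C2 = 3. Solving gives C1 = -6, C2 = 9.

u = 3 - x**2 - 6*cos(x)*exp(x) + 9*exp(x)*sin(x)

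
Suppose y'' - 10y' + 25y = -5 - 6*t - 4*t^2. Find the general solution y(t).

y = -209/625 - 46*t/125 - 4*t**2/25 + C1*exp(5*t) + C2*t*exp(5*t)

Characteristic equation r² - 10r + 25 = 0 has discriminant (-10)² - 4·(25) = 0, so r = 5 is a repeated root.
Hence y_h = (C1 + C2*t)*exp(5*t).
For the particular solution try y_p = A0 + A1*t + A2*t^2. Substituting and matching coefficients of each power of t gives A0 = -209/625, A1 = -46/125, A2 = -4/25, so y_p = -209/625 - 46*t/125 - 4*t^2/25.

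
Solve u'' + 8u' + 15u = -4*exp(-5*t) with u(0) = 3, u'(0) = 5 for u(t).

u = -6*exp(-5*t) + 9*exp(-3*t) + 2*t*exp(-5*t)

Characteristic equation r² + 8r + 15 = 0 factors as (r + 5)(r + 3) = 0, so r = -5, -3.
Hence u_h = C1*exp(-5*t) + C2*exp(-3*t).
Since exp(-5*t) solves the homogeneous equation (r = -5 is a root of multiplicity 1), multiply the trial by t. Try u_p = A*t*exp(-5*t). Substituting into the equation and dividing by exp(-5*t) gives A = 2, so u_p = 2*t*exp(-5*t).
General solution: u = C1*exp(-5*t) + C2*exp(-3*t) + 2*t*exp(-5*t).
Apply the initial conditions: u(0) = C1 + C2 = 3 and u'(0) = 2 - 5*C1 - 3*C2 = 5. Solving gives C1 = -6, C2 = 9.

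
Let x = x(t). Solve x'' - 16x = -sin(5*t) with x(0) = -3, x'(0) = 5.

Characteristic equation r² - 16 = 0 factors as (r - 4)(r + 4) = 0, so r = 4, -4.
Hence x_h = C1*exp(4*t) + C2*exp(-4*t).
Try x_p = A*cos(5*t) + B*sin(5*t). Substituting and equating the coefficients of cos(5t) and sin(5t) gives A = 0, B = 1/41, so x_p = sin(5*t)/41.
General solution: x = sin(5*t)/41 + C1*exp(4*t) + C2*exp(-4*t).
Apply the initial conditions: x(0) = C1 + C2 = -3 and x'(0) = 5/41 - 4*C2 + 4*C1 = 5. Solving gives C1 = -73/82, C2 = -173/82.

x = -173*exp(-4*t)/82 - 73*exp(4*t)/82 + sin(5*t)/41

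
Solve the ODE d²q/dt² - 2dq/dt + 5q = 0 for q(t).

q = C1*cos(2*t)*exp(t) + C2*exp(t)*sin(2*t)

Characteristic equation r² - 2r + 5 = 0 has discriminant (-2)² - 4·(5) = -16 < 0, so r = 1 ± 2i.
Hence q_h = C1*cos(2*t)*exp(t) + C2*exp(t)*sin(2*t).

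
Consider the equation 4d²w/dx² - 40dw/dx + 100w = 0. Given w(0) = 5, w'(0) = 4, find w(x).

w = 5*exp(5*x) - 21*x*exp(5*x)

Divide through by 4: w'' - 10w' + 25w = 0.
Characteristic equation r² - 10r + 25 = 0 has discriminant (-10)² - 4·(25) = 0, so r = 5 is a repeated root.
Hence w_h = (C1 + C2*x)*exp(5*x).
Apply the initial conditions: w(0) = C1 = 5 and w'(0) = C2 + 5*C1 = 4. Solving gives C1 = 5, C2 = -21.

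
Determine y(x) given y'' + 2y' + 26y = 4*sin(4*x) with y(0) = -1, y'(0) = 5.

y = -8*cos(4*x)/41 + 10*sin(4*x)/41 - 33*cos(5*x)*exp(-x)/41 + 132*exp(-x)*sin(5*x)/205

Characteristic equation r² + 2r + 26 = 0 has discriminant (2)² - 4·(26) = -100 < 0, so r = -1 ± 5i.
Hence y_h = C1*cos(5*x)*exp(-x) + C2*exp(-x)*sin(5*x).
Try y_p = A*cos(4*x) + B*sin(4*x). Substituting and equating the coefficients of cos(4x) and sin(4x) gives A = -8/41, B = 10/41, so y_p = -8*cos(4*x)/41 + 10*sin(4*x)/41.
General solution: y = -8*cos(4*x)/41 + 10*sin(4*x)/41 + C1*cos(5*x)*exp(-x) + C2*exp(-x)*sin(5*x).
Apply the initial conditions: y(0) = -8/41 + C1 = -1 and y'(0) = 40/41 - C1 + 5*C2 = 5. Solving gives C1 = -33/41, C2 = 132/205.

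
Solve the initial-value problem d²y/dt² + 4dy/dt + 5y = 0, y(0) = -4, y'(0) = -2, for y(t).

Characteristic equation r² + 4r + 5 = 0 has discriminant (4)² - 4·(5) = -4 < 0, so r = -2 ± i.
Hence y_h = C1*cos(t)*exp(-2*t) + C2*exp(-2*t)*sin(t).
Apply the initial conditions: y(0) = C1 = -4 and y'(0) = C2 - 2*C1 = -2. Solving gives C1 = -4, C2 = -10.

y = -10*exp(-2*t)*sin(t) - 4*cos(t)*exp(-2*t)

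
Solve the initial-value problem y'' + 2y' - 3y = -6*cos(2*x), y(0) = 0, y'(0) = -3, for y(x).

Characteristic equation r² + 2r - 3 = 0 factors as (r - 1)(r + 3) = 0, so r = 1, -3.
Hence y_h = C1*exp(x) + C2*exp(-3*x).
Try y_p = A*cos(2*x) + B*sin(2*x). Substituting and equating the coefficients of cos(2x) and sin(2x) gives A = 42/65, B = -24/65, so y_p = -24*sin(2*x)/65 + 42*cos(2*x)/65.
General solution: y = -24*sin(2*x)/65 + 42*cos(2*x)/65 + C1*exp(x) + C2*exp(-3*x).
Apply the initial conditions: y(0) = 42/65 + C1 + C2 = 0 and y'(0) = -48/65 + C1 - 3*C2 = -3. Solving gives C1 = -21/20, C2 = 21/52.

y = -24*sin(2*x)/65 - 21*exp(x)/20 + 21*exp(-3*x)/52 + 42*cos(2*x)/65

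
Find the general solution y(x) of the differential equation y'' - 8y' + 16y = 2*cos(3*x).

Characteristic equation r² - 8r + 16 = 0 has discriminant (-8)² - 4·(16) = 0, so r = 4 is a repeated root.
Hence y_h = (C1 + C2*x)*exp(4*x).
Try y_p = A*cos(3*x) + B*sin(3*x). Substituting and equating the coefficients of cos(3x) and sin(3x) gives A = 14/625, B = -48/625, so y_p = -48*sin(3*x)/625 + 14*cos(3*x)/625.

y = -48*sin(3*x)/625 + 14*cos(3*x)/625 + C1*exp(4*x) + C2*x*exp(4*x)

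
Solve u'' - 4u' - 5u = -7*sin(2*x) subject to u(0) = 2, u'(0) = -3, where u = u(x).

Characteristic equation r² - 4r - 5 = 0 factors as (r + 1)(r - 5) = 0, so r = -1, 5.
Hence u_h = C1*exp(-x) + C2*exp(5*x).
Try u_p = A*cos(2*x) + B*sin(2*x). Substituting and equating the coefficients of cos(2x) and sin(2x) gives A = -56/145, B = 63/145, so u_p = -56*cos(2*x)/145 + 63*sin(2*x)/145.
General solution: u = -56*cos(2*x)/145 + 63*sin(2*x)/145 + C1*exp(-x) + C2*exp(5*x).
Apply the initial conditions: u(0) = -56/145 + C1 + C2 = 2 and u'(0) = 126/145 - C1 + 5*C2 = -3. Solving gives C1 = 79/30, C2 = -43/174.

u = -56*cos(2*x)/145 - 43*exp(5*x)/174 + 63*sin(2*x)/145 + 79*exp(-x)/30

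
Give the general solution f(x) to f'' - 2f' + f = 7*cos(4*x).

f = -105*cos(4*x)/289 - 56*sin(4*x)/289 + C1*exp(x) + C2*x*exp(x)

Characteristic equation r² - 2r + 1 = 0 has discriminant (-2)² - 4·(1) = 0, so r = 1 is a repeated root.
Hence f_h = (C1 + C2*x)*exp(x).
Try f_p = A*cos(4*x) + B*sin(4*x). Substituting and equating the coefficients of cos(4x) and sin(4x) gives A = -105/289, B = -56/289, so f_p = -105*cos(4*x)/289 - 56*sin(4*x)/289.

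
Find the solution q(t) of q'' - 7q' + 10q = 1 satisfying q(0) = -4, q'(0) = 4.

Characteristic equation r² - 7r + 10 = 0 factors as (r - 2)(r - 5) = 0, so r = 2, 5.
Hence q_h = C1*exp(2*t) + C2*exp(5*t).
For the particular solution try q_p = A0. Substituting and matching coefficients of each power of t gives A0 = 1/10, so q_p = 1/10.
General solution: q = 1/10 + C1*exp(2*t) + C2*exp(5*t).
Apply the initial conditions: q(0) = 1/10 + C1 + C2 = -4 and q'(0) = 2*C1 + 5*C2 = 4. Solving gives C1 = -49/6, C2 = 61/15.

q = 1/10 - 49*exp(2*t)/6 + 61*exp(5*t)/15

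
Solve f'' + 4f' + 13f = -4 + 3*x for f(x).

f = -64/169 + 3*x/13 + C1*cos(3*x)*exp(-2*x) + C2*exp(-2*x)*sin(3*x)

Characteristic equation r² + 4r + 13 = 0 has discriminant (4)² - 4·(13) = -36 < 0, so r = -2 ± 3i.
Hence f_h = C1*cos(3*x)*exp(-2*x) + C2*exp(-2*x)*sin(3*x).
For the particular solution try f_p = A0 + A1*x. Substituting and matching coefficients of each power of x gives A0 = -64/169, A1 = 3/13, so f_p = -64/169 + 3*x/13.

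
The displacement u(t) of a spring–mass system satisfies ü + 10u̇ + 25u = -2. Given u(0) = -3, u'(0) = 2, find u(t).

u = -2/25 - 73*exp(-5*t)/25 - 63*t*exp(-5*t)/5

Characteristic equation r² + 10r + 25 = 0 has discriminant (10)² - 4·(25) = 0, so r = -5 is a repeated root.
Hence u_h = (C1 + C2*t)*exp(-5*t).
For the particular solution try u_p = A0. Substituting and matching coefficients of each power of t gives A0 = -2/25, so u_p = -2/25.
General solution: u = -2/25 + C1*exp(-5*t) + C2*t*exp(-5*t).
Apply the initial conditions: u(0) = -2/25 + C1 = -3 and u'(0) = C2 - 5*C1 = 2. Solving gives C1 = -73/25, C2 = -63/5.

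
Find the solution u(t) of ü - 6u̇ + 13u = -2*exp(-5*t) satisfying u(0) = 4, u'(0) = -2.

Characteristic equation r² - 6r + 13 = 0 has discriminant (-6)² - 4·(13) = -16 < 0, so r = 3 ± 2i.
Hence u_h = C1*cos(2*t)*exp(3*t) + C2*exp(3*t)*sin(2*t).
Try u_p = A*exp(-5*t). Substituting into the equation and dividing by exp(-5*t) gives A = -1/34, so u_p = -exp(-5*t)/34.
General solution: u = -exp(-5*t)/34 + C1*cos(2*t)*exp(3*t) + C2*exp(3*t)*sin(2*t).
Apply the initial conditions: u(0) = -1/34 + C1 = 4 and u'(0) = 5/34 + 2*C2 + 3*C1 = -2. Solving gives C1 = 137/34, C2 = -121/17.

u = -exp(-5*t)/34 - 121*exp(3*t)*sin(2*t)/17 + 137*cos(2*t)*exp(3*t)/34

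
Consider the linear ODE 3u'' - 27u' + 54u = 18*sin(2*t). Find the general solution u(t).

Divide through by 3: u'' - 9u' + 18u = 6*sin(2*t).
Characteristic equation r² - 9r + 18 = 0 factors as (r - 3)(r - 6) = 0, so r = 3, 6.
Hence u_h = C1*exp(3*t) + C2*exp(6*t).
Try u_p = A*cos(2*t) + B*sin(2*t). Substituting and equating the coefficients of cos(2t) and sin(2t) gives A = 27/130, B = 21/130, so u_p = 21*sin(2*t)/130 + 27*cos(2*t)/130.

u = 21*sin(2*t)/130 + 27*cos(2*t)/130 + C1*exp(3*t) + C2*exp(6*t)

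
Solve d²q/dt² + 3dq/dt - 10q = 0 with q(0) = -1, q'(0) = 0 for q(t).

Characteristic equation r² + 3r - 10 = 0 factors as (r - 2)(r + 5) = 0, so r = 2, -5.
Hence q_h = C1*exp(2*t) + C2*exp(-5*t).
Apply the initial conditions: q(0) = C1 + C2 = -1 and q'(0) = -5*C2 + 2*C1 = 0. Solving gives C1 = -5/7, C2 = -2/7.

q = -5*exp(2*t)/7 - 2*exp(-5*t)/7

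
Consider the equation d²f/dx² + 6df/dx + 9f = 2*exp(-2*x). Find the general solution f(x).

f = 2*exp(-2*x) + C1*exp(-3*x) + C2*x*exp(-3*x)

Characteristic equation r² + 6r + 9 = 0 has discriminant (6)² - 4·(9) = 0, so r = -3 is a repeated root.
Hence f_h = (C1 + C2*x)*exp(-3*x).
Try f_p = A*exp(-2*x). Substituting into the equation and dividing by exp(-2*x) gives A = 2, so f_p = 2*exp(-2*x).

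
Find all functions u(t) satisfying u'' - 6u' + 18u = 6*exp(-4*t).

u = 3*exp(-4*t)/29 + C1*cos(3*t)*exp(3*t) + C2*exp(3*t)*sin(3*t)

Characteristic equation r² - 6r + 18 = 0 has discriminant (-6)² - 4·(18) = -36 < 0, so r = 3 ± 3i.
Hence u_h = C1*cos(3*t)*exp(3*t) + C2*exp(3*t)*sin(3*t).
Try u_p = A*exp(-4*t). Substituting into the equation and dividing by exp(-4*t) gives A = 3/29, so u_p = 3*exp(-4*t)/29.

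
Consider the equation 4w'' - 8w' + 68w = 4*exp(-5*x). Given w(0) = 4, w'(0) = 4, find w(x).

Divide through by 4: w'' - 2w' + 17w = exp(-5*x).
Characteristic equation r² - 2r + 17 = 0 has discriminant (-2)² - 4·(17) = -64 < 0, so r = 1 ± 4i.
Hence w_h = C1*cos(4*x)*exp(x) + C2*exp(x)*sin(4*x).
Try w_p = A*exp(-5*x). Substituting into the equation and dividing by exp(-5*x) gives A = 1/52, so w_p = exp(-5*x)/52.
General solution: w = exp(-5*x)/52 + C1*cos(4*x)*exp(x) + C2*exp(x)*sin(4*x).
Apply the initial conditions: w(0) = 1/52 + C1 = 4 and w'(0) = -5/52 + C1 + 4*C2 = 4. Solving gives C1 = 207/52, C2 = 3/104.

w = exp(-5*x)/52 + 3*exp(x)*sin(4*x)/104 + 207*cos(4*x)*exp(x)/52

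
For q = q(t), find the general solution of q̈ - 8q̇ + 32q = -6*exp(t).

Characteristic equation r² - 8r + 32 = 0 has discriminant (-8)² - 4·(32) = -64 < 0, so r = 4 ± 4i.
Hence q_h = C1*cos(4*t)*exp(4*t) + C2*exp(4*t)*sin(4*t).
Try q_p = A*exp(t). Substituting into the equation and dividing by exp(t) gives A = -6/25, so q_p = -6*exp(t)/25.

q = -6*exp(t)/25 + C1*cos(4*t)*exp(4*t) + C2*exp(4*t)*sin(4*t)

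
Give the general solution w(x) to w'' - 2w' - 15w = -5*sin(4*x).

w = -8*cos(4*x)/205 + 31*sin(4*x)/205 + C1*exp(-3*x) + C2*exp(5*x)

Characteristic equation r² - 2r - 15 = 0 factors as (r + 3)(r - 5) = 0, so r = -3, 5.
Hence w_h = C1*exp(-3*x) + C2*exp(5*x).
Try w_p = A*cos(4*x) + B*sin(4*x). Substituting and equating the coefficients of cos(4x) and sin(4x) gives A = -8/205, B = 31/205, so w_p = -8*cos(4*x)/205 + 31*sin(4*x)/205.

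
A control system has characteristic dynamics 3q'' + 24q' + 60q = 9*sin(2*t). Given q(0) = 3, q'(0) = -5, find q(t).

Divide through by 3: q'' + 8q' + 20q = 3*sin(2*t).
Characteristic equation r² + 8r + 20 = 0 has discriminant (8)² - 4·(20) = -16 < 0, so r = -4 ± 2i.
Hence q_h = C1*cos(2*t)*exp(-4*t) + C2*exp(-4*t)*sin(2*t).
Try q_p = A*cos(2*t) + B*sin(2*t). Substituting and equating the coefficients of cos(2t) and sin(2t) gives A = -3/32, B = 3/32, so q_p = -3*cos(2*t)/32 + 3*sin(2*t)/32.
General solution: q = -3*cos(2*t)/32 + 3*sin(2*t)/32 + C1*cos(2*t)*exp(-4*t) + C2*exp(-4*t)*sin(2*t).
Apply the initial conditions: q(0) = -3/32 + C1 = 3 and q'(0) = 3/16 - 4*C1 + 2*C2 = -5. Solving gives C1 = 99/32, C2 = 115/32.

q = -3*cos(2*t)/32 + 3*sin(2*t)/32 + 99*cos(2*t)*exp(-4*t)/32 + 115*exp(-4*t)*sin(2*t)/32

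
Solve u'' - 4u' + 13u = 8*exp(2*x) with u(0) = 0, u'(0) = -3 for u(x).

u = 8*exp(2*x)/9 - exp(2*x)*sin(3*x) - 8*cos(3*x)*exp(2*x)/9

Characteristic equation r² - 4r + 13 = 0 has discriminant (-4)² - 4·(13) = -36 < 0, so r = 2 ± 3i.
Hence u_h = C1*cos(3*x)*exp(2*x) + C2*exp(2*x)*sin(3*x).
Try u_p = A*exp(2*x). Substituting into the equation and dividing by exp(2*x) gives A = 8/9, so u_p = 8*exp(2*x)/9.
General solution: u = 8*exp(2*x)/9 + C1*cos(3*x)*exp(2*x) + C2*exp(2*x)*sin(3*x).
Apply the initial conditions: u(0) = 8/9 + C1 = 0 and u'(0) = 16/9 + 2*C1 + 3*C2 = -3. Solving gives C1 = -8/9, C2 = -1.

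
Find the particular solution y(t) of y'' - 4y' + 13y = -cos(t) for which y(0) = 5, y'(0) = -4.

y = -3*cos(t)/40 + sin(t)/40 - 189*exp(2*t)*sin(3*t)/40 + 203*cos(3*t)*exp(2*t)/40

Characteristic equation r² - 4r + 13 = 0 has discriminant (-4)² - 4·(13) = -36 < 0, so r = 2 ± 3i.
Hence y_h = C1*cos(3*t)*exp(2*t) + C2*exp(2*t)*sin(3*t).
Try y_p = A*cos(t) + B*sin(t). Substituting and equating the coefficients of cos(t) and sin(t) gives A = -3/40, B = 1/40, so y_p = -3*cos(t)/40 + sin(t)/40.
General solution: y = -3*cos(t)/40 + sin(t)/40 + C1*cos(3*t)*exp(2*t) + C2*exp(2*t)*sin(3*t).
Apply the initial conditions: y(0) = -3/40 + C1 = 5 and y'(0) = 1/40 + 2*C1 + 3*C2 = -4. Solving gives C1 = 203/40, C2 = -189/40.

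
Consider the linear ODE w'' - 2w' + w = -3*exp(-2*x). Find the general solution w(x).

Characteristic equation r² - 2r + 1 = 0 has discriminant (-2)² - 4·(1) = 0, so r = 1 is a repeated root.
Hence w_h = (C1 + C2*x)*exp(x).
Try w_p = A*exp(-2*x). Substituting into the equation and dividing by exp(-2*x) gives A = -1/3, so w_p = -exp(-2*x)/3.

w = -exp(-2*x)/3 + C1*exp(x) + C2*x*exp(x)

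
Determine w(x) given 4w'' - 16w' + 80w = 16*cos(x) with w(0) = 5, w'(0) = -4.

w = -16*sin(x)/377 + 76*cos(x)/377 - 2555*exp(2*x)*sin(4*x)/754 + 1809*cos(4*x)*exp(2*x)/377

Divide through by 4: w'' - 4w' + 20w = 4*cos(x).
Characteristic equation r² - 4r + 20 = 0 has discriminant (-4)² - 4·(20) = -64 < 0, so r = 2 ± 4i.
Hence w_h = C1*cos(4*x)*exp(2*x) + C2*exp(2*x)*sin(4*x).
Try w_p = A*cos(x) + B*sin(x). Substituting and equating the coefficients of cos(x) and sin(x) gives A = 76/377, B = -16/377, so w_p = -16*sin(x)/377 + 76*cos(x)/377.
General solution: w = -16*sin(x)/377 + 76*cos(x)/377 + C1*cos(4*x)*exp(2*x) + C2*exp(2*x)*sin(4*x).
Apply the initial conditions: w(0) = 76/377 + C1 = 5 and w'(0) = -16/377 + 2*C1 + 4*C2 = -4. Solving gives C1 = 1809/377, C2 = -2555/754.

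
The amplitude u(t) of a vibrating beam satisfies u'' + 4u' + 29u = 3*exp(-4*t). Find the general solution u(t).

Characteristic equation r² + 4r + 29 = 0 has discriminant (4)² - 4·(29) = -100 < 0, so r = -2 ± 5i.
Hence u_h = C1*cos(5*t)*exp(-2*t) + C2*exp(-2*t)*sin(5*t).
Try u_p = A*exp(-4*t). Substituting into the equation and dividing by exp(-4*t) gives A = 3/29, so u_p = 3*exp(-4*t)/29.

u = 3*exp(-4*t)/29 + C1*cos(5*t)*exp(-2*t) + C2*exp(-2*t)*sin(5*t)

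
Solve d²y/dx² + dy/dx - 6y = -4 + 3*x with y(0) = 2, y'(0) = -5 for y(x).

Characteristic equation r² + r - 6 = 0 factors as (r - 2)(r + 3) = 0, so r = 2, -3.
Hence y_h = C1*exp(2*x) + C2*exp(-3*x).
For the particular solution try y_p = A0 + A1*x. Substituting and matching coefficients of each power of x gives A0 = 7/12, A1 = -1/2, so y_p = 7/12 - x/2.
General solution: y = 7/12 - x/2 + C1*exp(2*x) + C2*exp(-3*x).
Apply the initial conditions: y(0) = 7/12 + C1 + C2 = 2 and y'(0) = -1/2 - 3*C2 + 2*C1 = -5. Solving gives C1 = -1/20, C2 = 22/15.

y = 7/12 - x/2 - exp(2*x)/20 + 22*exp(-3*x)/15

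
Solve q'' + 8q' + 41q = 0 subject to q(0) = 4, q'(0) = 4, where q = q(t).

Characteristic equation r² + 8r + 41 = 0 has discriminant (8)² - 4·(41) = -100 < 0, so r = -4 ± 5i.
Hence q_h = C1*cos(5*t)*exp(-4*t) + C2*exp(-4*t)*sin(5*t).
Apply the initial conditions: q(0) = C1 = 4 and q'(0) = -4*C1 + 5*C2 = 4. Solving gives C1 = 4, C2 = 4.

q = 4*cos(5*t)*exp(-4*t) + 4*exp(-4*t)*sin(5*t)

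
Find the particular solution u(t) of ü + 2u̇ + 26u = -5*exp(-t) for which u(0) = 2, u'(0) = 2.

Characteristic equation r² + 2r + 26 = 0 has discriminant (2)² - 4·(26) = -100 < 0, so r = -1 ± 5i.
Hence u_h = C1*cos(5*t)*exp(-t) + C2*exp(-t)*sin(5*t).
Try u_p = A*exp(-t). Substituting into the equation and dividing by exp(-t) gives A = -1/5, so u_p = -exp(-t)/5.
General solution: u = -exp(-t)/5 + C1*cos(5*t)*exp(-t) + C2*exp(-t)*sin(5*t).
Apply the initial conditions: u(0) = -1/5 + C1 = 2 and u'(0) = 1/5 - C1 + 5*C2 = 2. Solving gives C1 = 11/5, C2 = 4/5.

u = -exp(-t)/5 + 4*exp(-t)*sin(5*t)/5 + 11*cos(5*t)*exp(-t)/5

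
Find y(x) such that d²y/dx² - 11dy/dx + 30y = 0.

Characteristic equation r² - 11r + 30 = 0 factors as (r - 6)(r - 5) = 0, so r = 6, 5.
Hence y_h = C1*exp(6*x) + C2*exp(5*x).

y = C1*exp(6*x) + C2*exp(5*x)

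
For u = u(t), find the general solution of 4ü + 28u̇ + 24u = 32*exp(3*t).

Divide through by 4: u'' + 7u' + 6u = 8*exp(3*t).
Characteristic equation r² + 7r + 6 = 0 factors as (r + 1)(r + 6) = 0, so r = -1, -6.
Hence u_h = C1*exp(-t) + C2*exp(-6*t).
Try u_p = A*exp(3*t). Substituting into the equation and dividing by exp(3*t) gives A = 2/9, so u_p = 2*exp(3*t)/9.

u = 2*exp(3*t)/9 + C1*exp(-t) + C2*exp(-6*t)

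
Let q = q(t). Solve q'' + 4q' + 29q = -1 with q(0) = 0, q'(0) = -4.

q = -1/29 - 114*exp(-2*t)*sin(5*t)/145 + cos(5*t)*exp(-2*t)/29

Characteristic equation r² + 4r + 29 = 0 has discriminant (4)² - 4·(29) = -100 < 0, so r = -2 ± 5i.
Hence q_h = C1*cos(5*t)*exp(-2*t) + C2*exp(-2*t)*sin(5*t).
For the particular solution try q_p = A0. Substituting and matching coefficients of each power of t gives A0 = -1/29, so q_p = -1/29.
General solution: q = -1/29 + C1*cos(5*t)*exp(-2*t) + C2*exp(-2*t)*sin(5*t).
Apply the initial conditions: q(0) = -1/29 + C1 = 0 and q'(0) = -2*C1 + 5*C2 = -4. Solving gives C1 = 1/29, C2 = -114/145.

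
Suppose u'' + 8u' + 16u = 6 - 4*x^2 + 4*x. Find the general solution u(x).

u = 5/32 + x/2 - x**2/4 + C1*exp(-4*x) + C2*x*exp(-4*x)

Characteristic equation r² + 8r + 16 = 0 has discriminant (8)² - 4·(16) = 0, so r = -4 is a repeated root.
Hence u_h = (C1 + C2*x)*exp(-4*x).
For the particular solution try u_p = A0 + A1*x + A2*x^2. Substituting and matching coefficients of each power of x gives A0 = 5/32, A1 = 1/2, A2 = -1/4, so u_p = 5/32 + x/2 - x^2/4.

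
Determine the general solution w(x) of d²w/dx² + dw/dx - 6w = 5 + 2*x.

Characteristic equation r² + r - 6 = 0 factors as (r - 2)(r + 3) = 0, so r = 2, -3.
Hence w_h = C1*exp(2*x) + C2*exp(-3*x).
For the particular solution try w_p = A0 + A1*x. Substituting and matching coefficients of each power of x gives A0 = -8/9, A1 = -1/3, so w_p = -8/9 - x/3.

w = -8/9 - x/3 + C1*exp(2*x) + C2*exp(-3*x)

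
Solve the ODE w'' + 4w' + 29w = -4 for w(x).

w = -4/29 + C1*cos(5*x)*exp(-2*x) + C2*exp(-2*x)*sin(5*x)

Characteristic equation r² + 4r + 29 = 0 has discriminant (4)² - 4·(29) = -100 < 0, so r = -2 ± 5i.
Hence w_h = C1*cos(5*x)*exp(-2*x) + C2*exp(-2*x)*sin(5*x).
For the particular solution try w_p = A0. Substituting and matching coefficients of each power of x gives A0 = -4/29, so w_p = -4/29.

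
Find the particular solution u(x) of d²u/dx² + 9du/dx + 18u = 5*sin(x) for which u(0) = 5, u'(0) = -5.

u = -125*exp(-6*x)/37 - 9*cos(x)/74 + 17*exp(-3*x)/2 + 17*sin(x)/74

Characteristic equation r² + 9r + 18 = 0 factors as (r + 3)(r + 6) = 0, so r = -3, -6.
Hence u_h = C1*exp(-3*x) + C2*exp(-6*x).
Try u_p = A*cos(x) + B*sin(x). Substituting and equating the coefficients of cos(x) and sin(x) gives A = -9/74, B = 17/74, so u_p = -9*cos(x)/74 + 17*sin(x)/74.
General solution: u = -9*cos(x)/74 + 17*sin(x)/74 + C1*exp(-3*x) + C2*exp(-6*x).
Apply the initial conditions: u(0) = -9/74 + C1 + C2 = 5 and u'(0) = 17/74 - 6*C2 - 3*C1 = -5. Solving gives C1 = 17/2, C2 = -125/37.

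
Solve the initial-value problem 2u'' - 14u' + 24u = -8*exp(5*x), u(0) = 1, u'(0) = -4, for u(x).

Divide through by 2: u'' - 7u' + 12u = -4*exp(5*x).
Characteristic equation r² - 7r + 12 = 0 factors as (r - 3)(r - 4) = 0, so r = 3, 4.
Hence u_h = C1*exp(3*x) + C2*exp(4*x).
Try u_p = A*exp(5*x). Substituting into the equation and dividing by exp(5*x) gives A = -2, so u_p = -2*exp(5*x).
General solution: u = -2*exp(5*x) + C1*exp(3*x) + C2*exp(4*x).
Apply the initial conditions: u(0) = -2 + C1 + C2 = 1 and u'(0) = -10 + 3*C1 + 4*C2 = -4. Solving gives C1 = 6, C2 = -3.

u = -3*exp(4*x) - 2*exp(5*x) + 6*exp(3*x)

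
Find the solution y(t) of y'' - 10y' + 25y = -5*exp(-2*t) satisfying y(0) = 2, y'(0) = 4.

Characteristic equation r² - 10r + 25 = 0 has discriminant (-10)² - 4·(25) = 0, so r = 5 is a repeated root.
Hence y_h = (C1 + C2*t)*exp(5*t).
Try y_p = A*exp(-2*t). Substituting into the equation and dividing by exp(-2*t) gives A = -5/49, so y_p = -5*exp(-2*t)/49.
General solution: y = -5*exp(-2*t)/49 + C1*exp(5*t) + C2*t*exp(5*t).
Apply the initial conditions: y(0) = -5/49 + C1 = 2 and y'(0) = 10/49 + C2 + 5*C1 = 4. Solving gives C1 = 103/49, C2 = -47/7.

y = -5*exp(-2*t)/49 + 103*exp(5*t)/49 - 47*t*exp(5*t)/7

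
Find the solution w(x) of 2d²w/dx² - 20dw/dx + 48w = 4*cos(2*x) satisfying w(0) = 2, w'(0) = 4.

Divide through by 2: w'' - 10w' + 24w = 2*cos(2*x).
Characteristic equation r² - 10r + 24 = 0 factors as (r - 6)(r - 4) = 0, so r = 6, 4.
Hence w_h = C1*exp(6*x) + C2*exp(4*x).
Try w_p = A*cos(2*x) + B*sin(2*x). Substituting and equating the coefficients of cos(2x) and sin(2x) gives A = 1/20, B = -1/20, so w_p = -sin(2*x)/20 + cos(2*x)/20.
General solution: w = -sin(2*x)/20 + cos(2*x)/20 + C1*exp(6*x) + C2*exp(4*x).
Apply the initial conditions: w(0) = 1/20 + C1 + C2 = 2 and w'(0) = -1/10 + 4*C2 + 6*C1 = 4. Solving gives C1 = -37/20, C2 = 19/5.

w = -37*exp(6*x)/20 - sin(2*x)/20 + cos(2*x)/20 + 19*exp(4*x)/5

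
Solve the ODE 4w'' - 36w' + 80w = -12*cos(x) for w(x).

w = -57*cos(x)/442 + 27*sin(x)/442 + C1*exp(5*x) + C2*exp(4*x)

Divide through by 4: w'' - 9w' + 20w = -3*cos(x).
Characteristic equation r² - 9r + 20 = 0 factors as (r - 5)(r - 4) = 0, so r = 5, 4.
Hence w_h = C1*exp(5*x) + C2*exp(4*x).
Try w_p = A*cos(x) + B*sin(x). Substituting and equating the coefficients of cos(x) and sin(x) gives A = -57/442, B = 27/442, so w_p = -57*cos(x)/442 + 27*sin(x)/442.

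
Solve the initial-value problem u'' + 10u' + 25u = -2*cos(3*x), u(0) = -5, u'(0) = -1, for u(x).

u = -1437*exp(-5*x)/289 - 15*sin(3*x)/289 - 8*cos(3*x)/289 - 437*x*exp(-5*x)/17

Characteristic equation r² + 10r + 25 = 0 has discriminant (10)² - 4·(25) = 0, so r = -5 is a repeated root.
Hence u_h = (C1 + C2*x)*exp(-5*x).
Try u_p = A*cos(3*x) + B*sin(3*x). Substituting and equating the coefficients of cos(3x) and sin(3x) gives A = -8/289, B = -15/289, so u_p = -15*sin(3*x)/289 - 8*cos(3*x)/289.
General solution: u = -15*sin(3*x)/289 - 8*cos(3*x)/289 + C1*exp(-5*x) + C2*x*exp(-5*x).
Apply the initial conditions: u(0) = -8/289 + C1 = -5 and u'(0) = -45/289 + C2 - 5*C1 = -1. Solving gives C1 = -1437/289, C2 = -437/17.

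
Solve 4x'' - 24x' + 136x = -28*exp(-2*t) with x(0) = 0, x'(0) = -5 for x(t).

Divide through by 4: x'' - 6x' + 34x = -7*exp(-2*t).
Characteristic equation r² - 6r + 34 = 0 has discriminant (-6)² - 4·(34) = -100 < 0, so r = 3 ± 5i.
Hence x_h = C1*cos(5*t)*exp(3*t) + C2*exp(3*t)*sin(5*t).
Try x_p = A*exp(-2*t). Substituting into the equation and dividing by exp(-2*t) gives A = -7/50, so x_p = -7*exp(-2*t)/50.
General solution: x = -7*exp(-2*t)/50 + C1*cos(5*t)*exp(3*t) + C2*exp(3*t)*sin(5*t).
Apply the initial conditions: x(0) = -7/50 + C1 = 0 and x'(0) = 7/25 + 3*C1 + 5*C2 = -5. Solving gives C1 = 7/50, C2 = -57/50.

x = -7*exp(-2*t)/50 - 57*exp(3*t)*sin(5*t)/50 + 7*cos(5*t)*exp(3*t)/50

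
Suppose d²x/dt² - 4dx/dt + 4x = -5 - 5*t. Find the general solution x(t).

x = -5/2 - 5*t/4 + C1*exp(2*t) + C2*t*exp(2*t)

Characteristic equation r² - 4r + 4 = 0 has discriminant (-4)² - 4·(4) = 0, so r = 2 is a repeated root.
Hence x_h = (C1 + C2*t)*exp(2*t).
For the particular solution try x_p = A0 + A1*t. Substituting and matching coefficients of each power of t gives A0 = -5/2, A1 = -5/4, so x_p = -5/2 - 5*t/4.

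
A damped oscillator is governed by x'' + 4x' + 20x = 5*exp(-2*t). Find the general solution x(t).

Characteristic equation r² + 4r + 20 = 0 has discriminant (4)² - 4·(20) = -64 < 0, so r = -2 ± 4i.
Hence x_h = C1*cos(4*t)*exp(-2*t) + C2*exp(-2*t)*sin(4*t).
Try x_p = A*exp(-2*t). Substituting into the equation and dividing by exp(-2*t) gives A = 5/16, so x_p = 5*exp(-2*t)/16.

x = 5*exp(-2*t)/16 + C1*cos(4*t)*exp(-2*t) + C2*exp(-2*t)*sin(4*t)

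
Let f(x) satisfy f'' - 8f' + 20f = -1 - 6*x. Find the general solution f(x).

f = -17/100 - 3*x/10 + C1*cos(2*x)*exp(4*x) + C2*exp(4*x)*sin(2*x)

Characteristic equation r² - 8r + 20 = 0 has discriminant (-8)² - 4·(20) = -16 < 0, so r = 4 ± 2i.
Hence f_h = C1*cos(2*x)*exp(4*x) + C2*exp(4*x)*sin(2*x).
For the particular solution try f_p = A0 + A1*x. Substituting and matching coefficients of each power of x gives A0 = -17/100, A1 = -3/10, so f_p = -17/100 - 3*x/10.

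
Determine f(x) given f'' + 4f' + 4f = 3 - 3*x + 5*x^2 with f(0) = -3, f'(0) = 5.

Characteristic equation r² + 4r + 4 = 0 has discriminant (4)² - 4·(4) = 0, so r = -2 is a repeated root.
Hence f_h = (C1 + C2*x)*exp(-2*x).
For the particular solution try f_p = A0 + A1*x + A2*x^2. Substituting and matching coefficients of each power of x gives A0 = 27/8, A1 = -13/4, A2 = 5/4, so f_p = 27/8 - 13*x/4 + 5*x^2/4.
General solution: f = 27/8 - 13*x/4 + 5*x^2/4 + C1*exp(-2*x) + C2*x*exp(-2*x).
Apply the initial conditions: f(0) = 27/8 + C1 = -3 and f'(0) = -13/4 + C2 - 2*C1 = 5. Solving gives C1 = -51/8, C2 = -9/2.

f = 27/8 - 51*exp(-2*x)/8 - 13*x/4 + 5*x**2/4 - 9*x*exp(-2*x)/2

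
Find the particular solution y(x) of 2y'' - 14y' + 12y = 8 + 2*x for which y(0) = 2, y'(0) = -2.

Divide through by 2: y'' - 7y' + 6y = 4 + x.
Characteristic equation r² - 7r + 6 = 0 factors as (r - 6)(r - 1) = 0, so r = 6, 1.
Hence y_h = C1*exp(6*x) + C2*exp(x).
For the particular solution try y_p = A0 + A1*x. Substituting and matching coefficients of each power of x gives A0 = 31/36, A1 = 1/6, so y_p = 31/36 + x/6.
General solution: y = 31/36 + x/6 + C1*exp(6*x) + C2*exp(x).
Apply the initial conditions: y(0) = 31/36 + C1 + C2 = 2 and y'(0) = 1/6 + C2 + 6*C1 = -2. Solving gives C1 = -119/180, C2 = 9/5.

y = 31/36 - 119*exp(6*x)/180 + x/6 + 9*exp(x)/5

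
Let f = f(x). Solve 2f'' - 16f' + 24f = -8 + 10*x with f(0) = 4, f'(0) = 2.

f = -1/18 - 235*exp(6*x)/144 + 5*x/12 + 91*exp(2*x)/16

Divide through by 2: f'' - 8f' + 12f = -4 + 5*x.
Characteristic equation r² - 8r + 12 = 0 factors as (r - 6)(r - 2) = 0, so r = 6, 2.
Hence f_h = C1*exp(6*x) + C2*exp(2*x).
For the particular solution try f_p = A0 + A1*x. Substituting and matching coefficients of each power of x gives A0 = -1/18, A1 = 5/12, so f_p = -1/18 + 5*x/12.
General solution: f = -1/18 + 5*x/12 + C1*exp(6*x) + C2*exp(2*x).
Apply the initial conditions: f(0) = -1/18 + C1 + C2 = 4 and f'(0) = 5/12 + 2*C2 + 6*C1 = 2. Solving gives C1 = -235/144, C2 = 91/16.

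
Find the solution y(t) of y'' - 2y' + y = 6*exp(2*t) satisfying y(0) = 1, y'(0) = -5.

Characteristic equation r² - 2r + 1 = 0 has discriminant (-2)² - 4·(1) = 0, so r = 1 is a repeated root.
Hence y_h = (C1 + C2*t)*exp(t).
Try y_p = A*exp(2*t). Substituting into the equation and dividing by exp(2*t) gives A = 6, so y_p = 6*exp(2*t).
General solution: y = 6*exp(2*t) + C1*exp(t) + C2*t*exp(t).
Apply the initial conditions: y(0) = 6 + C1 = 1 and y'(0) = 12 + C1 + C2 = -5. Solving gives C1 = -5, C2 = -12.

y = -5*exp(t) + 6*exp(2*t) - 12*t*exp(t)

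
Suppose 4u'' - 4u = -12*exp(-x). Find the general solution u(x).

Divide through by 4: u'' - u = -3*exp(-x).
Characteristic equation r² - 1 = 0 factors as (r - 1)(r + 1) = 0, so r = 1, -1.
Hence u_h = C1*exp(x) + C2*exp(-x).
Since exp(-x) solves the homogeneous equation (r = -1 is a root of multiplicity 1), multiply the trial by x. Try u_p = A*x*exp(-x). Substituting into the equation and dividing by exp(-x) gives A = 3/2, so u_p = 3*x*exp(-x)/2.

u = C1*exp(x) + C2*exp(-x) + 3*x*exp(-x)/2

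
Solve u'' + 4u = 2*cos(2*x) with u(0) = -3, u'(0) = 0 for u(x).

u = -3*cos(2*x) + x*sin(2*x)/2

Characteristic equation r² + 4 = 0 has discriminant (0)² - 4·(4) = -16 < 0, so r = ± 2i.
Hence u_h = C1*cos(2*x) + C2*sin(2*x).
Since ±2i are characteristic roots, multiply the trial by x. Try u_p = x*(A*cos(2*x) + B*sin(2*x)). Substituting and equating the coefficients of cos(2x) and sin(2x) gives A = 0, B = 1/2, so u_p = x*sin(2*x)/2.
General solution: u = C1*cos(2*x) + C2*sin(2*x) + x*sin(2*x)/2.
Apply the initial conditions: u(0) = C1 = -3 and u'(0) = 2*C2 = 0. Solving gives C1 = -3, C2 = 0.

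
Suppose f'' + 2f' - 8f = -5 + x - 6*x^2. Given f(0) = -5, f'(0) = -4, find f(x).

f = 7/8 - 37*exp(2*x)/8 - 5*exp(-4*x)/4 + x/4 + 3*x**2/4

Characteristic equation r² + 2r - 8 = 0 factors as (r + 4)(r - 2) = 0, so r = -4, 2.
Hence f_h = C1*exp(-4*x) + C2*exp(2*x).
For the particular solution try f_p = A0 + A1*x + A2*x^2. Substituting and matching coefficients of each power of x gives A0 = 7/8, A1 = 1/4, A2 = 3/4, so f_p = 7/8 + x/4 + 3*x^2/4.
General solution: f = 7/8 + x/4 + 3*x^2/4 + C1*exp(-4*x) + C2*exp(2*x).
Apply the initial conditions: f(0) = 7/8 + C1 + C2 = -5 and f'(0) = 1/4 - 4*C1 + 2*C2 = -4. Solving gives C1 = -5/4, C2 = -37/8.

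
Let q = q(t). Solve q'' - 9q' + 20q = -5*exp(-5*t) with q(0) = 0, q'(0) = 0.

Characteristic equation r² - 9r + 20 = 0 factors as (r - 4)(r - 5) = 0, so r = 4, 5.
Hence q_h = C1*exp(4*t) + C2*exp(5*t).
Try q_p = A*exp(-5*t). Substituting into the equation and dividing by exp(-5*t) gives A = -1/18, so q_p = -exp(-5*t)/18.
General solution: q = -exp(-5*t)/18 + C1*exp(4*t) + C2*exp(5*t).
Apply the initial conditions: q(0) = -1/18 + C1 + C2 = 0 and q'(0) = 5/18 + 4*C1 + 5*C2 = 0. Solving gives C1 = 5/9, C2 = -1/2.

q = -exp(5*t)/2 - exp(-5*t)/18 + 5*exp(4*t)/9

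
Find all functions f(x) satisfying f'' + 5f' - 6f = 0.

f = C1*exp(x) + C2*exp(-6*x)

Characteristic equation r² + 5r - 6 = 0 factors as (r - 1)(r + 6) = 0, so r = 1, -6.
Hence f_h = C1*exp(x) + C2*exp(-6*x).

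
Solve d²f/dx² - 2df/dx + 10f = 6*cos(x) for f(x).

f = -12*sin(x)/85 + 54*cos(x)/85 + C1*cos(3*x)*exp(x) + C2*exp(x)*sin(3*x)

Characteristic equation r² - 2r + 10 = 0 has discriminant (-2)² - 4·(10) = -36 < 0, so r = 1 ± 3i.
Hence f_h = C1*cos(3*x)*exp(x) + C2*exp(x)*sin(3*x).
Try f_p = A*cos(x) + B*sin(x). Substituting and equating the coefficients of cos(x) and sin(x) gives A = 54/85, B = -12/85, so f_p = -12*sin(x)/85 + 54*cos(x)/85.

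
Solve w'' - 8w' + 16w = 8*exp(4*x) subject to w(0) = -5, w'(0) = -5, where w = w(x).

w = -5*exp(4*x) + 4*x**2*exp(4*x) + 15*x*exp(4*x)

Characteristic equation r² - 8r + 16 = 0 has discriminant (-8)² - 4·(16) = 0, so r = 4 is a repeated root.
Hence w_h = (C1 + C2*x)*exp(4*x).
Since exp(4*x) solves the homogeneous equation (r = 4 is a root of multiplicity 2), multiply the trial by x^2. Try w_p = A*x^2*exp(4*x). Substituting into the equation and dividing by exp(4*x) gives A = 4, so w_p = 4*x^2*exp(4*x).
General solution: w = C1*exp(4*x) + 4*x^2*exp(4*x) + C2*x*exp(4*x).
Apply the initial conditions: w(0) = C1 = -5 and w'(0) = C2 + 4*C1 = -5. Solving gives C1 = -5, C2 = 15.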